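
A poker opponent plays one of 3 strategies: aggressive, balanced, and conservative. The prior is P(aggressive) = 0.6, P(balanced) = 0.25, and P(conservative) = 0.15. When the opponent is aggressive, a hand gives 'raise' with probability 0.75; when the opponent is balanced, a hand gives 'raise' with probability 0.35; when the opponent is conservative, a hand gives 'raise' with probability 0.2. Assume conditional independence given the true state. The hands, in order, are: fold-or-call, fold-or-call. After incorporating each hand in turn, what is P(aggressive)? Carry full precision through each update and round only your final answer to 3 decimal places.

Apply Bayes' rule sequentially, carrying P(aggressive) forward.
After 'fold-or-call': normaliser = 0.25·0.6000 + 0.65·0.2500 + 0.8·0.1500; P(aggressive) ≈ 0.3468, P(balanced) ≈ 0.3757, P(conservative) ≈ 0.2775
After 'fold-or-call': normaliser = 0.25·0.3468 + 0.65·0.3757 + 0.8·0.2775; P(aggressive) ≈ 0.1568, P(balanced) ≈ 0.4417, P(conservative) ≈ 0.4015

0.157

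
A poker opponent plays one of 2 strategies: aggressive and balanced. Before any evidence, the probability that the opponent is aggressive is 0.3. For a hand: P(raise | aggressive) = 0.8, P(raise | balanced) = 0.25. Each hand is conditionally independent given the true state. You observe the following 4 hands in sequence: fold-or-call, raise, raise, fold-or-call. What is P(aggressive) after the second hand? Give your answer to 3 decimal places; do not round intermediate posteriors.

0.268

After 'fold-or-call': P(aggressive) = 0.2·0.3000 / (0.2·0.3000 + 0.75·0.7000) ≈ 0.1026
After 'raise': P(aggressive) = 0.8·0.1026 / (0.8·0.1026 + 0.25·0.8974) ≈ 0.2678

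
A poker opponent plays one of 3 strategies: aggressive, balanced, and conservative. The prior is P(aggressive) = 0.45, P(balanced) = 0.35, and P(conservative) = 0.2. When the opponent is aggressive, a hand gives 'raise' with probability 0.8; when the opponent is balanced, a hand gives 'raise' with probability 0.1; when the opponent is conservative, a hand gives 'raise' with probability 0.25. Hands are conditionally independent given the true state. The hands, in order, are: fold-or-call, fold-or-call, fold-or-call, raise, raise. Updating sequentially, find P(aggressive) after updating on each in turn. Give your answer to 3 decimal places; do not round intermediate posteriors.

0.227

After 'fold-or-call': normaliser = 0.2·0.4500 + 0.9·0.3500 + 0.75·0.2000; P(aggressive) ≈ 0.1622, P(balanced) ≈ 0.5676, P(conservative) ≈ 0.2703
After 'fold-or-call': normaliser = 0.2·0.1622 + 0.9·0.5676 + 0.75·0.2703; P(aggressive) ≈ 0.0435, P(balanced) ≈ 0.6848, P(conservative) ≈ 0.2717
After 'fold-or-call': normaliser = 0.2·0.0435 + 0.9·0.6848 + 0.75·0.2717; P(aggressive) ≈ 0.0105, P(balanced) ≈ 0.7436, P(conservative) ≈ 0.2459
After 'raise': normaliser = 0.8·0.0105 + 0.1·0.7436 + 0.25·0.2459; P(aggressive) ≈ 0.0582, P(balanced) ≈ 0.5156, P(conservative) ≈ 0.4262
After 'raise': normaliser = 0.8·0.0582 + 0.1·0.5156 + 0.25·0.4262; P(aggressive) ≈ 0.2275, P(balanced) ≈ 0.2519, P(conservative) ≈ 0.5206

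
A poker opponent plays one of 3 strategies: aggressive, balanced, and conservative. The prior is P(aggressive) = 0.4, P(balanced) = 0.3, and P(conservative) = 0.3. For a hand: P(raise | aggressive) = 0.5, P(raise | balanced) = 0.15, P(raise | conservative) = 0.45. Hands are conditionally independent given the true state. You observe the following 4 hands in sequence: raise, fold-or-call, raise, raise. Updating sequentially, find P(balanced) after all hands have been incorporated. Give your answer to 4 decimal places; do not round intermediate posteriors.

0.0210

After 'raise': normaliser = 0.5·0.4000 + 0.15·0.3000 + 0.45·0.3000; P(aggressive) ≈ 0.5263, P(balanced) ≈ 0.1184, P(conservative) ≈ 0.3553
After 'fold-or-call': normaliser = 0.5·0.5263 + 0.85·0.1184 + 0.55·0.3553; P(aggressive) ≈ 0.4706, P(balanced) ≈ 0.1800, P(conservative) ≈ 0.3494
After 'raise': normaliser = 0.5·0.4706 + 0.15·0.1800 + 0.45·0.3494; P(aggressive) ≈ 0.5609, P(balanced) ≈ 0.0644, P(conservative) ≈ 0.3748
After 'raise': normaliser = 0.5·0.5609 + 0.15·0.0644 + 0.45·0.3748; P(aggressive) ≈ 0.6113, P(balanced) ≈ 0.0210, P(conservative) ≈ 0.3677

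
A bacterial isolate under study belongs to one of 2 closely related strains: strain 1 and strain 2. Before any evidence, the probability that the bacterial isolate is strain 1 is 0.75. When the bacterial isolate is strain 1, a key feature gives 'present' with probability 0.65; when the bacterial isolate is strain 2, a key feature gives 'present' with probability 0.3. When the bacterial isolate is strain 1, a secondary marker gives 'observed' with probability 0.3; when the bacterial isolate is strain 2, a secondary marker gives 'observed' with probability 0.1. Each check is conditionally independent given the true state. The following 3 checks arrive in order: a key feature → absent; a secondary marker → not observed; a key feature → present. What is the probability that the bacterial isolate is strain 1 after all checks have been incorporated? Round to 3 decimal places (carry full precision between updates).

0.717

After a key feature='absent': P(strain 1) = 0.35·0.7500 / (0.35·0.7500 + 0.7·0.2500) ≈ 0.6000
After a secondary marker='not observed': P(strain 1) = 0.7·0.6000 / (0.7·0.6000 + 0.9·0.4000) ≈ 0.5385
After a key feature='present': P(strain 1) = 0.65·0.5385 / (0.65·0.5385 + 0.3·0.4615) ≈ 0.7165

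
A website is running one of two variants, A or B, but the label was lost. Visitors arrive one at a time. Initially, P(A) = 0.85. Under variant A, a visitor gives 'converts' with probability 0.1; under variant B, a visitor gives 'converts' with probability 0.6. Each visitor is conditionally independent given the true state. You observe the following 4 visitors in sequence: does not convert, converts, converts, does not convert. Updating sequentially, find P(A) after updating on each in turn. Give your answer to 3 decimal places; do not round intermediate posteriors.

After 'does not convert': P(A) = 0.9·0.8500 / (0.9·0.8500 + 0.4·0.1500) ≈ 0.9273
After 'converts': P(A) = 0.1·0.9273 / (0.1·0.9273 + 0.6·0.0727) ≈ 0.6800
After 'converts': P(A) = 0.1·0.6800 / (0.1·0.6800 + 0.6·0.3200) ≈ 0.2615
After 'does not convert': P(A) = 0.9·0.2615 / (0.9·0.2615 + 0.4·0.7385) ≈ 0.4435

0.443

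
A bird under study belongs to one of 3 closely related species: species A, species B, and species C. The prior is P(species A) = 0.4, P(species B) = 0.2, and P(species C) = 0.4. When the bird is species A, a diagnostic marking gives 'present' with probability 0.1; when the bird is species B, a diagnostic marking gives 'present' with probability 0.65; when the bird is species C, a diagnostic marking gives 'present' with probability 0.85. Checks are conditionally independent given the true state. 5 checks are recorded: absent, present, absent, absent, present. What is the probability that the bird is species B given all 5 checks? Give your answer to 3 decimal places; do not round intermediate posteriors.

0.482

After 'absent': normaliser = 0.9·0.4000 + 0.35·0.2000 + 0.15·0.4000; P(species A) ≈ 0.7347, P(species B) ≈ 0.1429, P(species C) ≈ 0.1224
After 'present': normaliser = 0.1·0.7347 + 0.65·0.1429 + 0.85·0.1224; P(species A) ≈ 0.2717, P(species B) ≈ 0.3434, P(species C) ≈ 0.3849
After 'absent': normaliser = 0.9·0.2717 + 0.35·0.3434 + 0.15·0.3849; P(species A) ≈ 0.5788, P(species B) ≈ 0.2845, P(species C) ≈ 0.1367
After 'absent': normaliser = 0.9·0.5788 + 0.35·0.2845 + 0.15·0.1367; P(species A) ≈ 0.8127, P(species B) ≈ 0.1553, P(species C) ≈ 0.0320
After 'present': normaliser = 0.1·0.8127 + 0.65·0.1553 + 0.85·0.0320; P(species A) ≈ 0.3881, P(species B) ≈ 0.4821, P(species C) ≈ 0.1298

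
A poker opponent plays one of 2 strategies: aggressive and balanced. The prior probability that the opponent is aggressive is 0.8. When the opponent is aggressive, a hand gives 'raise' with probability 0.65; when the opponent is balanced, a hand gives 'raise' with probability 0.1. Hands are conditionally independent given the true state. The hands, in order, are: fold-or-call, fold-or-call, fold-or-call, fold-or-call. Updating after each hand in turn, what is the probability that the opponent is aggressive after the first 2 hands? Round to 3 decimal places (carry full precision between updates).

After 'fold-or-call': P(aggressive) = 0.35·0.8000 / (0.35·0.8000 + 0.9·0.2000) ≈ 0.6087
After 'fold-or-call': P(aggressive) = 0.35·0.6087 / (0.35·0.6087 + 0.9·0.3913) ≈ 0.3769

0.377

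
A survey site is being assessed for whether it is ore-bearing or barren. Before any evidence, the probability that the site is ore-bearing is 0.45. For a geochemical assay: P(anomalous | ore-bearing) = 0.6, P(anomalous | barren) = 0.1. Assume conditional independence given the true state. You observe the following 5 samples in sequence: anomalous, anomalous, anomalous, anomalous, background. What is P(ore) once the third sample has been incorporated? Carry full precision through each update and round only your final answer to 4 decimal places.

After 'anomalous': P(ore) = 0.6·0.4500 / (0.6·0.4500 + 0.1·0.5500) ≈ 0.8308
After 'anomalous': P(ore) = 0.6·0.8308 / (0.6·0.8308 + 0.1·0.1692) ≈ 0.9672
After 'anomalous': P(ore) = 0.6·0.9672 / (0.6·0.9672 + 0.1·0.0328) ≈ 0.9944

0.9944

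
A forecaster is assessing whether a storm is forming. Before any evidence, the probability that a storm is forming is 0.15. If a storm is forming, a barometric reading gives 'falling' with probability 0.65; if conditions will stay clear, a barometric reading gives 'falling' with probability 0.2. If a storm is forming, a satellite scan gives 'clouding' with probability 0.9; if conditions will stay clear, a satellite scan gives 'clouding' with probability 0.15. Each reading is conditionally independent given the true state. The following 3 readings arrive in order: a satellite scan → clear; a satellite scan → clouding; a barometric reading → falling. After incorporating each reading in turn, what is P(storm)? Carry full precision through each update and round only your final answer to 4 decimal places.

Apply Bayes' rule sequentially, carrying P(storm) forward.
After a satellite scan='clear': P(storm) = 0.1·0.1500 / (0.1·0.1500 + 0.85·0.8500) ≈ 0.0203
After a satellite scan='clouding': P(storm) = 0.9·0.0203 / (0.9·0.0203 + 0.15·0.9797) ≈ 0.1108
After a barometric reading='falling': P(storm) = 0.65·0.1108 / (0.65·0.1108 + 0.2·0.8892) ≈ 0.2882

0.2882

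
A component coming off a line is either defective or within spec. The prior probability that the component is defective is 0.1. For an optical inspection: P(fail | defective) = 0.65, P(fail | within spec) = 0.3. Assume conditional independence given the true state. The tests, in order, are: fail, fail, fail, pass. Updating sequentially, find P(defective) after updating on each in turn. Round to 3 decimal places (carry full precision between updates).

After 'fail': P(defective) = 0.65·0.1000 / (0.65·0.1000 + 0.3·0.9000) ≈ 0.1940
After 'fail': P(defective) = 0.65·0.1940 / (0.65·0.1940 + 0.3·0.8060) ≈ 0.3428
After 'fail': P(defective) = 0.65·0.3428 / (0.65·0.3428 + 0.3·0.6572) ≈ 0.5305
After 'pass': P(defective) = 0.35·0.5305 / (0.35·0.5305 + 0.7·0.4695) ≈ 0.3611

0.361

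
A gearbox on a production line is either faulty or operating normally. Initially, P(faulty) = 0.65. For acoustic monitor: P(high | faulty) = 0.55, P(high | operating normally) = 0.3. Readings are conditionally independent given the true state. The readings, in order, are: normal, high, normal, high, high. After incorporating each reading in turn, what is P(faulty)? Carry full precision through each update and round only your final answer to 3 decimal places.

After 'normal': P(faulty) = 0.45·0.6500 / (0.45·0.6500 + 0.7·0.3500) ≈ 0.5442
After 'high': P(faulty) = 0.55·0.5442 / (0.55·0.5442 + 0.3·0.4558) ≈ 0.6864
After 'normal': P(faulty) = 0.45·0.6864 / (0.45·0.6864 + 0.7·0.3136) ≈ 0.5846
After 'high': P(faulty) = 0.55·0.5846 / (0.55·0.5846 + 0.3·0.4154) ≈ 0.7206
After 'high': P(faulty) = 0.55·0.7206 / (0.55·0.7206 + 0.3·0.2794) ≈ 0.8255

0.825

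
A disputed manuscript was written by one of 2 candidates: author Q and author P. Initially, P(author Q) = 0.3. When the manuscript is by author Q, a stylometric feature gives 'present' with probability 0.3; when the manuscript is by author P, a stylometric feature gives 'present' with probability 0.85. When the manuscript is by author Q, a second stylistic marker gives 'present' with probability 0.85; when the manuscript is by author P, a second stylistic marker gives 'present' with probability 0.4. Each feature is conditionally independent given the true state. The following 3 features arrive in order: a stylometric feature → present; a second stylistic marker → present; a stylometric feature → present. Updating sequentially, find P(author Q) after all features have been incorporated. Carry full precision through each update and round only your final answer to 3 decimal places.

0.102

Apply Bayes' rule sequentially, carrying P(author Q) forward.
After a stylometric feature='present': P(author Q) = 0.3·0.3000 / (0.3·0.3000 + 0.85·0.7000) ≈ 0.1314
After a second stylistic marker='present': P(author Q) = 0.85·0.1314 / (0.85·0.1314 + 0.4·0.8686) ≈ 0.2432
After a stylometric feature='present': P(author Q) = 0.3·0.2432 / (0.3·0.2432 + 0.85·0.7568) ≈ 0.1019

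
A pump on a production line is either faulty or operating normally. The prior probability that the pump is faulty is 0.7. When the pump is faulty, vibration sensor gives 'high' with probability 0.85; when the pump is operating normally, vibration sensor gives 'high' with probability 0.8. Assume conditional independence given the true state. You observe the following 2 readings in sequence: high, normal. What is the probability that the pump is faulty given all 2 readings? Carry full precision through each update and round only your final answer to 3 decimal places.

0.650

After 'high': P(faulty) = 0.85·0.7000 / (0.85·0.7000 + 0.8·0.3000) ≈ 0.7126
After 'normal': P(faulty) = 0.15·0.7126 / (0.15·0.7126 + 0.2·0.2874) ≈ 0.6503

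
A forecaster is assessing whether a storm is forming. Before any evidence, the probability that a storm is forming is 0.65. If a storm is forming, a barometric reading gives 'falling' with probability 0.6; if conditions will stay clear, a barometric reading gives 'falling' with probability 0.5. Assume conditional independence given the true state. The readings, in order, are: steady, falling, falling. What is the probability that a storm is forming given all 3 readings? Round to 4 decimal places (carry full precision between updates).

0.6815

Each posterior becomes the prior for the next update.
After 'steady': P(storm) = 0.4·0.6500 / (0.4·0.6500 + 0.5·0.3500) ≈ 0.5977
After 'falling': P(storm) = 0.6·0.5977 / (0.6·0.5977 + 0.5·0.4023) ≈ 0.6407
After 'falling': P(storm) = 0.6·0.6407 / (0.6·0.6407 + 0.5·0.3593) ≈ 0.6815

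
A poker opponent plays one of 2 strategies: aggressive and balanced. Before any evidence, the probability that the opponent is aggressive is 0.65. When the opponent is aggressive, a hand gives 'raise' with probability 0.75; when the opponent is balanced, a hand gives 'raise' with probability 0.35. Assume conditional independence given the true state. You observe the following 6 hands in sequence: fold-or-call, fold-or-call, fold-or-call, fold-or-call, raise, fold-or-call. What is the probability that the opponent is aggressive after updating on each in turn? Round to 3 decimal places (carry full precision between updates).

0.032

After 'fold-or-call': P(aggressive) = 0.25·0.6500 / (0.25·0.6500 + 0.65·0.3500) ≈ 0.4167
After 'fold-or-call': P(aggressive) = 0.25·0.4167 / (0.25·0.4167 + 0.65·0.5833) ≈ 0.2155
After 'fold-or-call': P(aggressive) = 0.25·0.2155 / (0.25·0.2155 + 0.65·0.7845) ≈ 0.0956
After 'fold-or-call': P(aggressive) = 0.25·0.0956 / (0.25·0.0956 + 0.65·0.9044) ≈ 0.0391
After 'raise': P(aggressive) = 0.75·0.0391 / (0.75·0.0391 + 0.35·0.9609) ≈ 0.0801
After 'fold-or-call': P(aggressive) = 0.25·0.0801 / (0.25·0.0801 + 0.65·0.9199) ≈ 0.0324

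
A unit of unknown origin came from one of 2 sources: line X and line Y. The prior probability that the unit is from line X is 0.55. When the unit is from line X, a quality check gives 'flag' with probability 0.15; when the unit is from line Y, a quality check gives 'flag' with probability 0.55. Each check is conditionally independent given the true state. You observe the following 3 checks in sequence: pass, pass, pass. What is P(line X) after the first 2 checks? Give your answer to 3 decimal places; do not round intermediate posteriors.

Each posterior becomes the prior for the next update.
After 'pass': P(line X) = 0.85·0.5500 / (0.85·0.5500 + 0.45·0.4500) ≈ 0.6978
After 'pass': P(line X) = 0.85·0.6978 / (0.85·0.6978 + 0.45·0.3022) ≈ 0.8135

0.813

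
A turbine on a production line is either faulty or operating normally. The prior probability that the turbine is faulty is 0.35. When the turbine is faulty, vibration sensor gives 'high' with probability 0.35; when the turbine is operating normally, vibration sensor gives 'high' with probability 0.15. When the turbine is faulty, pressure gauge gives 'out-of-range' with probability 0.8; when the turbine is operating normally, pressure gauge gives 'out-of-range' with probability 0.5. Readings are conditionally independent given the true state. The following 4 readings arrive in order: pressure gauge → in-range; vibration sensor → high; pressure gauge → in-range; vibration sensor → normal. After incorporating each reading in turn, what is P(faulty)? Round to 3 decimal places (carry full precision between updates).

Apply Bayes' rule sequentially, carrying P(faulty) forward.
After pressure gauge='in-range': P(faulty) = 0.2·0.3500 / (0.2·0.3500 + 0.5·0.6500) ≈ 0.1772
After vibration sensor='high': P(faulty) = 0.35·0.1772 / (0.35·0.1772 + 0.15·0.8228) ≈ 0.3345
After pressure gauge='in-range': P(faulty) = 0.2·0.3345 / (0.2·0.3345 + 0.5·0.6655) ≈ 0.1674
After vibration sensor='normal': P(faulty) = 0.65·0.1674 / (0.65·0.1674 + 0.85·0.8326) ≈ 0.1332

0.133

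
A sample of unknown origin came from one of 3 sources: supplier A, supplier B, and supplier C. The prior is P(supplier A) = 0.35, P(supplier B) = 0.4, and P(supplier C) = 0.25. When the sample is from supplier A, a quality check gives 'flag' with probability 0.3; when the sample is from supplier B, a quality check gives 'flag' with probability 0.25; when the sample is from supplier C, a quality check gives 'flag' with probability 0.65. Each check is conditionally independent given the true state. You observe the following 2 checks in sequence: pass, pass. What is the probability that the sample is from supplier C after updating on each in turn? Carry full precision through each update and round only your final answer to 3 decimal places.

0.072

After 'pass': normaliser = 0.7·0.3500 + 0.75·0.4000 + 0.35·0.2500; P(supplier A) ≈ 0.3874, P(supplier B) ≈ 0.4743, P(supplier C) ≈ 0.1383
After 'pass': normaliser = 0.7·0.3874 + 0.75·0.4743 + 0.35·0.1383; P(supplier A) ≈ 0.4015, P(supplier B) ≈ 0.5268, P(supplier C) ≈ 0.0717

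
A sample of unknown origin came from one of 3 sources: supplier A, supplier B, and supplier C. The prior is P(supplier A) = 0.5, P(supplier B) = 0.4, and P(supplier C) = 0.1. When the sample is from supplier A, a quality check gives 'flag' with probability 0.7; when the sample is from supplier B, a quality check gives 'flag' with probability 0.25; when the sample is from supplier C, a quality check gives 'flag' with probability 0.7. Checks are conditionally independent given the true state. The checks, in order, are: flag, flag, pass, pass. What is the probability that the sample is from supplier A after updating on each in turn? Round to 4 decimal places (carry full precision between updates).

0.5441

After 'flag': normaliser = 0.7·0.5000 + 0.25·0.4000 + 0.7·0.1000; P(supplier A) ≈ 0.6731, P(supplier B) ≈ 0.1923, P(supplier C) ≈ 0.1346
After 'flag': normaliser = 0.7·0.6731 + 0.25·0.1923 + 0.7·0.1346; P(supplier A) ≈ 0.7680, P(supplier B) ≈ 0.0784, P(supplier C) ≈ 0.1536
After 'pass': normaliser = 0.3·0.7680 + 0.75·0.0784 + 0.3·0.1536; P(supplier A) ≈ 0.6872, P(supplier B) ≈ 0.1753, P(supplier C) ≈ 0.1374
After 'pass': normaliser = 0.3·0.6872 + 0.75·0.1753 + 0.3·0.1374; P(supplier A) ≈ 0.5441, P(supplier B) ≈ 0.3470, P(supplier C) ≈ 0.1088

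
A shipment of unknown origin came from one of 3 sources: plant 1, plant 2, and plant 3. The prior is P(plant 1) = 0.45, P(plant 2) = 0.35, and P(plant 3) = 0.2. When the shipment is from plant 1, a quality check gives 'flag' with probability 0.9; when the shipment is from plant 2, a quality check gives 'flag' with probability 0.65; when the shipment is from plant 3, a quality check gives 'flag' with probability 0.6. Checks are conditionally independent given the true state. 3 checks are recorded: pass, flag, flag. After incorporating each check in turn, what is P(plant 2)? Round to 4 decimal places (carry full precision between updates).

Apply Bayes' rule sequentially, carrying P(plant 2) forward.
After 'pass': normaliser = 0.1·0.4500 + 0.35·0.3500 + 0.4·0.2000; P(plant 1) ≈ 0.1818, P(plant 2) ≈ 0.4949, P(plant 3) ≈ 0.3232
After 'flag': normaliser = 0.9·0.1818 + 0.65·0.4949 + 0.6·0.3232; P(plant 1) ≈ 0.2409, P(plant 2) ≈ 0.4736, P(plant 3) ≈ 0.2855
After 'flag': normaliser = 0.9·0.2409 + 0.65·0.4736 + 0.6·0.2855; P(plant 1) ≈ 0.3115, P(plant 2) ≈ 0.4423, P(plant 3) ≈ 0.2461

0.4423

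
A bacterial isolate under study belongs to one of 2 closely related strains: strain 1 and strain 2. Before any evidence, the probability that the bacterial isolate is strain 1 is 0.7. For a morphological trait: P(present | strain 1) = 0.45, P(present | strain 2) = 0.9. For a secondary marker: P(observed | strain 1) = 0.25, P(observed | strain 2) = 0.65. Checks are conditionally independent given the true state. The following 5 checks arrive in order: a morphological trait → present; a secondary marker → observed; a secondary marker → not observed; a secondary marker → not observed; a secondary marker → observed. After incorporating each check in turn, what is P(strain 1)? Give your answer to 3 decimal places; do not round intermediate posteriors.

After a morphological trait='present': P(strain 1) = 0.45·0.7000 / (0.45·0.7000 + 0.9·0.3000) ≈ 0.5385
After a secondary marker='observed': P(strain 1) = 0.25·0.5385 / (0.25·0.5385 + 0.65·0.4615) ≈ 0.3097
After a secondary marker='not observed': P(strain 1) = 0.75·0.3097 / (0.75·0.3097 + 0.35·0.6903) ≈ 0.4902
After a secondary marker='not observed': P(strain 1) = 0.75·0.4902 / (0.75·0.4902 + 0.35·0.5098) ≈ 0.6732
After a secondary marker='observed': P(strain 1) = 0.25·0.6732 / (0.25·0.6732 + 0.65·0.3268) ≈ 0.4421

0.442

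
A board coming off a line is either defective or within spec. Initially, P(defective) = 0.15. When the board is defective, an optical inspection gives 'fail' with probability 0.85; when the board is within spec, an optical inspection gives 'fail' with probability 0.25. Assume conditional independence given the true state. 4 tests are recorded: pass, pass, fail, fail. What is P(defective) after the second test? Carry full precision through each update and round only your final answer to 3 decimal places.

After 'pass': P(defective) = 0.15·0.1500 / (0.15·0.1500 + 0.75·0.8500) ≈ 0.0341
After 'pass': P(defective) = 0.15·0.0341 / (0.15·0.0341 + 0.75·0.9659) ≈ 0.0070

0.007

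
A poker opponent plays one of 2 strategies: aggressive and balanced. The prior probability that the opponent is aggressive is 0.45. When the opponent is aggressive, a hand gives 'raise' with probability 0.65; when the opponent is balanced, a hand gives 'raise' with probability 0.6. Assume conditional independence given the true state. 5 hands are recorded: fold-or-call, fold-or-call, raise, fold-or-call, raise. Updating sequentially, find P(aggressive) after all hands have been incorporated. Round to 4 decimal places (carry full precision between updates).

0.3915

After 'fold-or-call': P(aggressive) = 0.35·0.4500 / (0.35·0.4500 + 0.4·0.5500) ≈ 0.4172
After 'fold-or-call': P(aggressive) = 0.35·0.4172 / (0.35·0.4172 + 0.4·0.5828) ≈ 0.3852
After 'raise': P(aggressive) = 0.65·0.3852 / (0.65·0.3852 + 0.6·0.6148) ≈ 0.4043
After 'fold-or-call': P(aggressive) = 0.35·0.4043 / (0.35·0.4043 + 0.4·0.5957) ≈ 0.3726
After 'raise': P(aggressive) = 0.65·0.3726 / (0.65·0.3726 + 0.6·0.6274) ≈ 0.3915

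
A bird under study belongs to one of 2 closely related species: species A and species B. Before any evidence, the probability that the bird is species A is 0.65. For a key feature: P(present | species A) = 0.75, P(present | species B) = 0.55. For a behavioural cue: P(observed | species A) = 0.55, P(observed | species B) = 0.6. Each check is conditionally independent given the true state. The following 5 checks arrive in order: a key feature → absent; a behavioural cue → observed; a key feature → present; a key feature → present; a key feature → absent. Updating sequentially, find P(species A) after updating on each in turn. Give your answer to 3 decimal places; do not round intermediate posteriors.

0.494

Apply Bayes' rule sequentially, carrying P(species A) forward.
After a key feature='absent': P(species A) = 0.25·0.6500 / (0.25·0.6500 + 0.45·0.3500) ≈ 0.5078
After a behavioural cue='observed': P(species A) = 0.55·0.5078 / (0.55·0.5078 + 0.6·0.4922) ≈ 0.4861
After a key feature='present': P(species A) = 0.75·0.4861 / (0.75·0.4861 + 0.55·0.5139) ≈ 0.5633
After a key feature='present': P(species A) = 0.75·0.5633 / (0.75·0.5633 + 0.55·0.4367) ≈ 0.6375
After a key feature='absent': P(species A) = 0.25·0.6375 / (0.25·0.6375 + 0.45·0.3625) ≈ 0.4942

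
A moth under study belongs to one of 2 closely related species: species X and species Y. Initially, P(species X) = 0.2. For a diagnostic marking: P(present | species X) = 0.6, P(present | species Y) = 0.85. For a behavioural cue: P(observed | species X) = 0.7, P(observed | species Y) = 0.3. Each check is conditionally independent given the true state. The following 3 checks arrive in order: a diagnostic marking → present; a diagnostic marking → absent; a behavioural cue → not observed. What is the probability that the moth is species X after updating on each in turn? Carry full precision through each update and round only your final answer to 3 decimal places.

0.168

After a diagnostic marking='present': P(species X) = 0.6·0.2000 / (0.6·0.2000 + 0.85·0.8000) ≈ 0.1500
After a diagnostic marking='absent': P(species X) = 0.4·0.1500 / (0.4·0.1500 + 0.15·0.8500) ≈ 0.3200
After a behavioural cue='not observed': P(species X) = 0.3·0.3200 / (0.3·0.3200 + 0.7·0.6800) ≈ 0.1678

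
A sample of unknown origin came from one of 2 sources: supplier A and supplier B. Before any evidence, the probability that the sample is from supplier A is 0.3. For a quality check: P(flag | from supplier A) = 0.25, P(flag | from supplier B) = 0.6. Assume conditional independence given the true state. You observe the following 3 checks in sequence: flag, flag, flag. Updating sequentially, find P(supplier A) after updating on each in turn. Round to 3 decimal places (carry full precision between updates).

After 'flag': P(supplier A) = 0.25·0.3000 / (0.25·0.3000 + 0.6·0.7000) ≈ 0.1515
After 'flag': P(supplier A) = 0.25·0.1515 / (0.25·0.1515 + 0.6·0.8485) ≈ 0.0693
After 'flag': P(supplier A) = 0.25·0.0693 / (0.25·0.0693 + 0.6·0.9307) ≈ 0.0301

0.030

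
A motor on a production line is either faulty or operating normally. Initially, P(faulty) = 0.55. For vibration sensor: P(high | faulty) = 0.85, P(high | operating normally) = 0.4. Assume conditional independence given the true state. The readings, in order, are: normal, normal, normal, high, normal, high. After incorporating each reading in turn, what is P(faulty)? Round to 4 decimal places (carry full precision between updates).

Each posterior becomes the prior for the next update.
After 'normal': P(faulty) = 0.15·0.5500 / (0.15·0.5500 + 0.6·0.4500) ≈ 0.2340
After 'normal': P(faulty) = 0.15·0.2340 / (0.15·0.2340 + 0.6·0.7660) ≈ 0.0710
After 'normal': P(faulty) = 0.15·0.0710 / (0.15·0.0710 + 0.6·0.9290) ≈ 0.0187
After 'high': P(faulty) = 0.85·0.0187 / (0.85·0.0187 + 0.4·0.9813) ≈ 0.0390
After 'normal': P(faulty) = 0.15·0.0390 / (0.15·0.0390 + 0.6·0.9610) ≈ 0.0100
After 'high': P(faulty) = 0.85·0.0100 / (0.85·0.0100 + 0.4·0.9900) ≈ 0.0211

0.0211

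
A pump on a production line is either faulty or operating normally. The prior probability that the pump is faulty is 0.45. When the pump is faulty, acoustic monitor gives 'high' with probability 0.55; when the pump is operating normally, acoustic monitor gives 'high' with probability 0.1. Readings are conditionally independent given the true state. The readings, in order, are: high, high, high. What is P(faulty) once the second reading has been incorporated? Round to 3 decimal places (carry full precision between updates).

0.961

After 'high': P(faulty) = 0.55·0.4500 / (0.55·0.4500 + 0.1·0.5500) ≈ 0.8182
After 'high': P(faulty) = 0.55·0.8182 / (0.55·0.8182 + 0.1·0.1818) ≈ 0.9612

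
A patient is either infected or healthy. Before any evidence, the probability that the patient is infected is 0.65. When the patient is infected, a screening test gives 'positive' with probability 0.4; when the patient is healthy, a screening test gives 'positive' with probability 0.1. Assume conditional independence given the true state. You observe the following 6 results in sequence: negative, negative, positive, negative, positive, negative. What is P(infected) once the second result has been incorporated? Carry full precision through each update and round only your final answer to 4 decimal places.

0.4522

Apply Bayes' rule sequentially, carrying P(infected) forward.
After 'negative': P(infected) = 0.6·0.6500 / (0.6·0.6500 + 0.9·0.3500) ≈ 0.5532
After 'negative': P(infected) = 0.6·0.5532 / (0.6·0.5532 + 0.9·0.4468) ≈ 0.4522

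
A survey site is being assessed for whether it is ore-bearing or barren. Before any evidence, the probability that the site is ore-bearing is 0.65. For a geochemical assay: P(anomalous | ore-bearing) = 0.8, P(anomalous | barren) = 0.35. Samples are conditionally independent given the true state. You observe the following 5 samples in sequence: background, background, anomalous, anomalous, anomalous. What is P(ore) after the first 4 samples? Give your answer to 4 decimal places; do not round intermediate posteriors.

Apply Bayes' rule sequentially, carrying P(ore) forward.
After 'background': P(ore) = 0.2·0.6500 / (0.2·0.6500 + 0.65·0.3500) ≈ 0.3636
After 'background': P(ore) = 0.2·0.3636 / (0.2·0.3636 + 0.65·0.6364) ≈ 0.1495
After 'anomalous': P(ore) = 0.8·0.1495 / (0.8·0.1495 + 0.35·0.8505) ≈ 0.2867
After 'anomalous': P(ore) = 0.8·0.2867 / (0.8·0.2867 + 0.35·0.7133) ≈ 0.4788

0.4788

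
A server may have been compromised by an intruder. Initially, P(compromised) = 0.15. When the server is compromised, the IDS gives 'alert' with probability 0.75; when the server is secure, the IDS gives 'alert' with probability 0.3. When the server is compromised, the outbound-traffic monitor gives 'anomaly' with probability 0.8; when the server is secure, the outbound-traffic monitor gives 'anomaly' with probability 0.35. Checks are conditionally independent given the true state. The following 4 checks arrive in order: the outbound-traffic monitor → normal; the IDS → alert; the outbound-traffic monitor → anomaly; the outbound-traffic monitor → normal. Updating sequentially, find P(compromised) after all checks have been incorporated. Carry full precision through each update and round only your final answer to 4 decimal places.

After the outbound-traffic monitor='normal': P(compromised) = 0.2·0.1500 / (0.2·0.1500 + 0.65·0.8500) ≈ 0.0515
After the IDS='alert': P(compromised) = 0.75·0.0515 / (0.75·0.0515 + 0.3·0.9485) ≈ 0.1195
After the outbound-traffic monitor='anomaly': P(compromised) = 0.8·0.1195 / (0.8·0.1195 + 0.35·0.8805) ≈ 0.2368
After the outbound-traffic monitor='normal': P(compromised) = 0.2·0.2368 / (0.2·0.2368 + 0.65·0.7632) ≈ 0.0871

0.0871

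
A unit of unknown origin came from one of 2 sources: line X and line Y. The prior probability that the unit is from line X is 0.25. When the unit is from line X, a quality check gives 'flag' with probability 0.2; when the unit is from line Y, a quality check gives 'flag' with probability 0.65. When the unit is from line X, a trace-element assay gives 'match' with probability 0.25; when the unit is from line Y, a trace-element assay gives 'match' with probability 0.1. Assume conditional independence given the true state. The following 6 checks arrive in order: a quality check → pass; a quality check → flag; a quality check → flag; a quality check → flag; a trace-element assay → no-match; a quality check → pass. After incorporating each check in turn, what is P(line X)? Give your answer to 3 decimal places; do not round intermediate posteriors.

0.041

Each posterior becomes the prior for the next update.
After a quality check='pass': P(line X) = 0.8·0.2500 / (0.8·0.2500 + 0.35·0.7500) ≈ 0.4324
After a quality check='flag': P(line X) = 0.2·0.4324 / (0.2·0.4324 + 0.65·0.5676) ≈ 0.1899
After a quality check='flag': P(line X) = 0.2·0.1899 / (0.2·0.1899 + 0.65·0.8101) ≈ 0.0673
After a quality check='flag': P(line X) = 0.2·0.0673 / (0.2·0.0673 + 0.65·0.9327) ≈ 0.0217
After a trace-element assay='no-match': P(line X) = 0.75·0.0217 / (0.75·0.0217 + 0.9·0.9783) ≈ 0.0182
After a quality check='pass': P(line X) = 0.8·0.0182 / (0.8·0.0182 + 0.35·0.9818) ≈ 0.0406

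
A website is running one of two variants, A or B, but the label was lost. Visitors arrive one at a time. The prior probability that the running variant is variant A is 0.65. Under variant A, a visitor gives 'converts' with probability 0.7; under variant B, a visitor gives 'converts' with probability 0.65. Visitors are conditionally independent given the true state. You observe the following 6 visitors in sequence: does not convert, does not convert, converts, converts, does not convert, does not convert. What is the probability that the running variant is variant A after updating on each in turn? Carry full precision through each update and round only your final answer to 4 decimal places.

After 'does not convert': P(A) = 0.3·0.6500 / (0.3·0.6500 + 0.35·0.3500) ≈ 0.6142
After 'does not convert': P(A) = 0.3·0.6142 / (0.3·0.6142 + 0.35·0.3858) ≈ 0.5771
After 'converts': P(A) = 0.7·0.5771 / (0.7·0.5771 + 0.65·0.4229) ≈ 0.5950
After 'converts': P(A) = 0.7·0.5950 / (0.7·0.5950 + 0.65·0.4050) ≈ 0.6128
After 'does not convert': P(A) = 0.3·0.6128 / (0.3·0.6128 + 0.35·0.3872) ≈ 0.5756
After 'does not convert': P(A) = 0.3·0.5756 / (0.3·0.5756 + 0.35·0.4244) ≈ 0.5376

0.5376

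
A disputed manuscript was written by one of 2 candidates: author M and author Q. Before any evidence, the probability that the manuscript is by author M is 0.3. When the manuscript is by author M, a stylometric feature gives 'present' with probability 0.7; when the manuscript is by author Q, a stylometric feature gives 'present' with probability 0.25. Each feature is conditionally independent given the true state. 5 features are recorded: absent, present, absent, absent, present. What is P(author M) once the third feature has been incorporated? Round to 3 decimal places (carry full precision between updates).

After 'absent': P(author M) = 0.3·0.3000 / (0.3·0.3000 + 0.75·0.7000) ≈ 0.1463
After 'present': P(author M) = 0.7·0.1463 / (0.7·0.1463 + 0.25·0.8537) ≈ 0.3243
After 'absent': P(author M) = 0.3·0.3243 / (0.3·0.3243 + 0.75·0.6757) ≈ 0.1611

0.161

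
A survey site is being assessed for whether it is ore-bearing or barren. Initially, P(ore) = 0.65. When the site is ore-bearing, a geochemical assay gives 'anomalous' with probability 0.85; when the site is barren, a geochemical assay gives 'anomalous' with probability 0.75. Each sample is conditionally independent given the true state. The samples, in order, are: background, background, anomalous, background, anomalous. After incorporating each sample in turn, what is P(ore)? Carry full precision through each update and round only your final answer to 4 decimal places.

0.3400

After 'background': P(ore) = 0.15·0.6500 / (0.15·0.6500 + 0.25·0.3500) ≈ 0.5270
After 'background': P(ore) = 0.15·0.5270 / (0.15·0.5270 + 0.25·0.4730) ≈ 0.4007
After 'anomalous': P(ore) = 0.85·0.4007 / (0.85·0.4007 + 0.75·0.5993) ≈ 0.4311
After 'background': P(ore) = 0.15·0.4311 / (0.15·0.4311 + 0.25·0.5689) ≈ 0.3125
After 'anomalous': P(ore) = 0.85·0.3125 / (0.85·0.3125 + 0.75·0.6875) ≈ 0.3400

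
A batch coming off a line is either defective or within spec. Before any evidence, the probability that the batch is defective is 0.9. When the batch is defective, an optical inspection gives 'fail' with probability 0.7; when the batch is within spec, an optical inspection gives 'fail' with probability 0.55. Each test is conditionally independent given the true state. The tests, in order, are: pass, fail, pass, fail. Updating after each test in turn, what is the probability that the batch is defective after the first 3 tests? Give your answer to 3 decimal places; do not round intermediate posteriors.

0.836

After 'pass': P(defective) = 0.3·0.9000 / (0.3·0.9000 + 0.45·0.1000) ≈ 0.8571
After 'fail': P(defective) = 0.7·0.8571 / (0.7·0.8571 + 0.55·0.1429) ≈ 0.8842
After 'pass': P(defective) = 0.3·0.8842 / (0.3·0.8842 + 0.45·0.1158) ≈ 0.8358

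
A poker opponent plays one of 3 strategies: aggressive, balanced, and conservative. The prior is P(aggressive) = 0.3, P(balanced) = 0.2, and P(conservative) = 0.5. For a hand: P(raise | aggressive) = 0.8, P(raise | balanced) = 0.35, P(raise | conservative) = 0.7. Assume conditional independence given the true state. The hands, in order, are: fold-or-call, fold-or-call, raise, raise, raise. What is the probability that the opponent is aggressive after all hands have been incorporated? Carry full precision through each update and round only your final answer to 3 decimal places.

0.244

After 'fold-or-call': normaliser = 0.2·0.3000 + 0.65·0.2000 + 0.3·0.5000; P(aggressive) ≈ 0.1765, P(balanced) ≈ 0.3824, P(conservative) ≈ 0.4412
After 'fold-or-call': normaliser = 0.2·0.1765 + 0.65·0.3824 + 0.3·0.4412; P(aggressive) ≈ 0.0848, P(balanced) ≈ 0.5972, P(conservative) ≈ 0.3180
After 'raise': normaliser = 0.8·0.0848 + 0.35·0.5972 + 0.7·0.3180; P(aggressive) ≈ 0.1358, P(balanced) ≈ 0.4185, P(conservative) ≈ 0.4457
After 'raise': normaliser = 0.8·0.1358 + 0.35·0.4185 + 0.7·0.4457; P(aggressive) ≈ 0.1916, P(balanced) ≈ 0.2583, P(conservative) ≈ 0.5501
After 'raise': normaliser = 0.8·0.1916 + 0.35·0.2583 + 0.7·0.5501; P(aggressive) ≈ 0.2438, P(balanced) ≈ 0.1438, P(conservative) ≈ 0.6125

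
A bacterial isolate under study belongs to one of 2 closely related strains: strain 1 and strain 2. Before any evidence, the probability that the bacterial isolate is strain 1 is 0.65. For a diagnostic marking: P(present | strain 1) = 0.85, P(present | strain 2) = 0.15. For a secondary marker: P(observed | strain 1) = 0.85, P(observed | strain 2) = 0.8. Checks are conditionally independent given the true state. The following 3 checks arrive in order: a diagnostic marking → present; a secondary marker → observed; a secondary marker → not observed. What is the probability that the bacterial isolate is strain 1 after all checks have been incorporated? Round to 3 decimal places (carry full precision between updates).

Apply Bayes' rule sequentially, carrying P(strain 1) forward.
After a diagnostic marking='present': P(strain 1) = 0.85·0.6500 / (0.85·0.6500 + 0.15·0.3500) ≈ 0.9132
After a secondary marker='observed': P(strain 1) = 0.85·0.9132 / (0.85·0.9132 + 0.8·0.0868) ≈ 0.9179
After a secondary marker='not observed': P(strain 1) = 0.15·0.9179 / (0.15·0.9179 + 0.2·0.0821) ≈ 0.8935

0.893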